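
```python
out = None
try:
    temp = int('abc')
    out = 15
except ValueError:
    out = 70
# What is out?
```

Step-by-step execution trace:
1. `temp = int('abc')` raises ValueError.
2. `out = 15` is not reached.
3. `except ValueError` matches → out = 70.
Result: 70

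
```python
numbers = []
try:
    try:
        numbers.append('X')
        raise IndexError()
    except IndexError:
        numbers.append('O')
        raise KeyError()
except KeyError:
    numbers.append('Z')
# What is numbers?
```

Step-by-step execution trace:
1. Inner try: `numbers.append('X')` → numbers = ['X'].
2. `raise IndexError()` raises IndexError.
3. Inner `except IndexError` matches → `numbers.append('O')` → numbers = ['X', 'O'].
4. `raise KeyError()` raises KeyError; propagates to outer try.
5. Outer `except KeyError` matches → `numbers.append('Z')` → numbers = ['X', 'O', 'Z'].
Result: ['X', 'O', 'Z']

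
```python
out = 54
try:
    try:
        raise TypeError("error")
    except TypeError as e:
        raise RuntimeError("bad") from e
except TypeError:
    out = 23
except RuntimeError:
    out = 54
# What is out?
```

Step-by-step execution trace:
1. Inner try raises TypeError; inner `except TypeError as e` catches it.
2. `raise RuntimeError(...) from e` raises RuntimeError (TypeError is attached as __cause__, but only RuntimeError is active).
3. Outer `except TypeError` does not match RuntimeError; skipped.
4. Outer `except RuntimeError` matches → out = 54.
Result: 54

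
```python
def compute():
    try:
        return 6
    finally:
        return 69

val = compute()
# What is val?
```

Step-by-step execution trace:
1. `compute()` enters try: `return 6` sets pending return value 6.
2. Before returning, `finally: return 69` runs and overrides the pending return.
3. compute() returns 69 → val = 69.
Result: 69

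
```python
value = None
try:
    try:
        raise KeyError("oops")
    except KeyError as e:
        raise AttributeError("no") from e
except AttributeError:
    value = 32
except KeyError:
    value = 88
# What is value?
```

Step-by-step execution trace:
1. Inner try raises KeyError; inner `except KeyError as e` catches it.
2. `raise AttributeError(...) from e` raises AttributeError (KeyError is attached as __cause__, but only AttributeError is active).
3. Outer `except AttributeError` matches → value = 32.
4. `except KeyError` is not reached.
Result: 32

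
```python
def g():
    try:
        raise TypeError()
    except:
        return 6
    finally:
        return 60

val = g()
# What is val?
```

Step-by-step execution trace:
1. `g()` enters try: `raise TypeError()` raises TypeError.
2. bare `except` matches → `return 6` sets pending return value 6.
3. Before returning, `finally: return 60` runs and overrides the pending return.
4. g() returns 60 → val = 60.
Result: 60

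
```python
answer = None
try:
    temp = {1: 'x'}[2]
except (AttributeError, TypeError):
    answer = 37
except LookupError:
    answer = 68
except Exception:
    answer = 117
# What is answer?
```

Step-by-step execution trace:
1. `temp = {1: 'x'}[2]` raises KeyError.
2. `except (AttributeError, TypeError)` does not match KeyError; skipped.
3. `except LookupError` matches (KeyError is a subclass of LookupError) → answer = 68.
4. `except Exception` is not reached.
Result: 68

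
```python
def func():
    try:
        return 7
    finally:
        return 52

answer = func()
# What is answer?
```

Step-by-step execution trace:
1. `func()` enters try: `return 7` sets pending return value 7.
2. Before returning, `finally: return 52` runs and overrides the pending return.
3. func() returns 52 → answer = 52.
Result: 52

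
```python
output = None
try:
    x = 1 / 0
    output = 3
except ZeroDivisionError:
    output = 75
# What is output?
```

Step-by-step execution trace:
1. `x = 1 / 0` raises ZeroDivisionError.
2. `output = 3` is not reached.
3. `except ZeroDivisionError` matches → output = 75.
Result: 75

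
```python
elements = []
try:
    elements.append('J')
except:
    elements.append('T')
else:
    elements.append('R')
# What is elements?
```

Step-by-step execution trace:
1. try: `elements.append('J')` → elements = ['J']. No exception raised.
2. `except` is skipped.
3. `else` runs (try completed without exception): `elements.append('R')` → elements = ['J', 'R'].
Result: ['J', 'R']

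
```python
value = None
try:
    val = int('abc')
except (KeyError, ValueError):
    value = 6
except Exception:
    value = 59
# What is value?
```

Step-by-step execution trace:
1. `val = int('abc')` raises ValueError.
2. `except (KeyError, ValueError)` matches (ValueError is in the tuple) → value = 6.
3. `except Exception` is not reached.
Result: 6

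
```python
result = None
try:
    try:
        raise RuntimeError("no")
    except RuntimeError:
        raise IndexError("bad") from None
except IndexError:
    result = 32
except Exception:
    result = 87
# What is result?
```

Step-by-step execution trace:
1. Inner try raises RuntimeError; inner `except RuntimeError` catches it.
2. `raise IndexError(...) from None` raises IndexError (from None suppresses __context__, but the active exception is still IndexError).
3. Outer `except IndexError` matches → result = 32.
4. `except Exception` is not reached.
Result: 32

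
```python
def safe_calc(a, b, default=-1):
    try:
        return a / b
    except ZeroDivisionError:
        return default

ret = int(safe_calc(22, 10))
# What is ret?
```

Step-by-step execution trace:
1. `safe_calc(22, 10)` enters try: `return 22 / 10` → returns 2.2. No exception raised.
2. `except ZeroDivisionError` is skipped.
3. `int(2.2)` → 2 → ret = 2.
Result: 2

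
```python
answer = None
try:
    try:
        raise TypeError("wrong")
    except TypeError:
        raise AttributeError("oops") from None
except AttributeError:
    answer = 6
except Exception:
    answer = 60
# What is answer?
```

Step-by-step execution trace:
1. Inner try raises TypeError; inner `except TypeError` catches it.
2. `raise AttributeError(...) from None` raises AttributeError (from None suppresses __context__, but the active exception is still AttributeError).
3. Outer `except AttributeError` matches → answer = 6.
4. `except Exception` is not reached.
Result: 6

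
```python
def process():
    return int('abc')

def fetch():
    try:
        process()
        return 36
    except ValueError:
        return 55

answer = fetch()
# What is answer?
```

Step-by-step execution trace:
1. `fetch()` calls `process()`.
2. `process()` evaluates `int('abc')`, which raises ValueError; it propagates to the caller.
3. `return 36` is not reached.
4. `except ValueError` in fetch matches → returns 55.
5. answer = 55.
Result: 55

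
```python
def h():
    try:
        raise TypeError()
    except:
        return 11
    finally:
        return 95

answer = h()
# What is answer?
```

Step-by-step execution trace:
1. `h()` enters try: `raise TypeError()` raises TypeError.
2. bare `except` matches → `return 11` sets pending return value 11.
3. Before returning, `finally: return 95` runs and overrides the pending return.
4. h() returns 95 → answer = 95.
Result: 95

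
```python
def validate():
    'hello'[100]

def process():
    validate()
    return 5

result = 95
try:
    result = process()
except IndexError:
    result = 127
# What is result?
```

Step-by-step execution trace:
1. result starts at 95.
2. try: `process()` calls `validate()`.
3. `validate()` evaluates `'hello'[100]`, which raises IndexError; it propagates through process (uncaught).
4. `return 5` in process is not reached; the assignment to result does not complete.
5. `except IndexError` matches → result = 127.
Result: 127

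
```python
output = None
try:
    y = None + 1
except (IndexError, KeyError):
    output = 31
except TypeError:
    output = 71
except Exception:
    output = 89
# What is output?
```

Step-by-step execution trace:
1. `y = None + 1` raises TypeError.
2. `except (IndexError, KeyError)` does not match TypeError; skipped.
3. `except TypeError` matches (exact type match) → output = 71.
4. `except Exception` is not reached.
Result: 71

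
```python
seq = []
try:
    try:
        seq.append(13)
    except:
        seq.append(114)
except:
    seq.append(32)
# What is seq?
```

Step-by-step execution trace:
1. Inner try: `seq.append(13)` → seq = [13]. No exception raised.
2. Inner `except` is skipped.
3. Inner try completes normally; outer `except` is skipped.
Result: [13]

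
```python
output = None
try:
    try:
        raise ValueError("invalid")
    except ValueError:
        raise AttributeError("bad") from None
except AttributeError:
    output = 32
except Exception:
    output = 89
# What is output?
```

Step-by-step execution trace:
1. Inner try raises ValueError; inner `except ValueError` catches it.
2. `raise AttributeError(...) from None` raises AttributeError (from None suppresses __context__, but the active exception is still AttributeError).
3. Outer `except AttributeError` matches → output = 32.
4. `except Exception` is not reached.
Result: 32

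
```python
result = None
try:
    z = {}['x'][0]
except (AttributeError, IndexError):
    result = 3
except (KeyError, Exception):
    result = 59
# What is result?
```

Step-by-step execution trace:
1. `z = {}['x'][0]` raises KeyError.
2. `except (AttributeError, IndexError)` does not match KeyError; skipped.
3. `except (KeyError, Exception)` matches (KeyError is in the tuple) → result = 59.
Result: 59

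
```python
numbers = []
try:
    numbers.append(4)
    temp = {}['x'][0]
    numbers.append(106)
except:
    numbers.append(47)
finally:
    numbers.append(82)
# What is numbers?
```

Step-by-step execution trace:
1. try: `numbers.append(4)` → numbers = [4].
2. `temp = {}['x'][0]` raises KeyError; `numbers.append(106)` is not reached.
3. bare `except` matches → `numbers.append(47)` → numbers = [4, 47].
4. finally always runs: `numbers.append(82)` → numbers = [4, 47, 82].
Result: [4, 47, 82]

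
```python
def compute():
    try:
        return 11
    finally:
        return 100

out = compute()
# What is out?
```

Step-by-step execution trace:
1. `compute()` enters try: `return 11` sets pending return value 11.
2. Before returning, `finally: return 100` runs and overrides the pending return.
3. compute() returns 100 → out = 100.
Result: 100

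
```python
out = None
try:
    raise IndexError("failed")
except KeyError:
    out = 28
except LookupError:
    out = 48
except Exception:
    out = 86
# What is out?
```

Step-by-step execution trace:
1. `raise IndexError(...)` raises IndexError.
2. `except KeyError` does not match (IndexError is not a subclass of KeyError); skipped.
3. `except LookupError` matches (IndexError is a subclass of LookupError) → out = 48.
4. `except Exception` is not reached.
Result: 48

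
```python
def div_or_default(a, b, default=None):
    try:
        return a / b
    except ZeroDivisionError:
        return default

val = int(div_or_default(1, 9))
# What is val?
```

Step-by-step execution trace:
1. `div_or_default(1, 9)` enters try: `return 1 / 9` → returns 0.1111111111111111. No exception raised.
2. `except ZeroDivisionError` is skipped.
3. `int(0.1111111111111111)` → 0 → val = 0.
Result: 0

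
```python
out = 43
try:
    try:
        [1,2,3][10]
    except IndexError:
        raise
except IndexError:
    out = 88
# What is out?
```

Step-by-step execution trace:
1. Inner try: `[1,2,3][10]` raises IndexError.
2. Inner `except IndexError` matches; bare `raise` re-raises the same IndexError.
3. Outer `except IndexError` matches → out = 88.
Result: 88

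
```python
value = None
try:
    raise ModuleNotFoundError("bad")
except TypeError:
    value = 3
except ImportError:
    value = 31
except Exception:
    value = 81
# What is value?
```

Step-by-step execution trace:
1. `raise ModuleNotFoundError(...)` raises ModuleNotFoundError.
2. `except TypeError` does not match (ModuleNotFoundError is not a subclass of TypeError); skipped.
3. `except ImportError` matches (ModuleNotFoundError is a subclass of ImportError) → value = 31.
4. `except Exception` is not reached.
Result: 31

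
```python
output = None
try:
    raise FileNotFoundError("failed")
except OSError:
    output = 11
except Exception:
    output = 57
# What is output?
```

Step-by-step execution trace:
1. `raise FileNotFoundError(...)` raises FileNotFoundError.
2. `except OSError` matches (FileNotFoundError is a subclass of OSError) → output = 11.
3. `except Exception` is not reached.
Result: 11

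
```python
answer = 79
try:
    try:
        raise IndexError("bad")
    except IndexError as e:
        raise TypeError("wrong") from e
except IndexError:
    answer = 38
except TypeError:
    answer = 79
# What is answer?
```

Step-by-step execution trace:
1. Inner try raises IndexError; inner `except IndexError as e` catches it.
2. `raise TypeError(...) from e` raises TypeError (IndexError is attached as __cause__, but only TypeError is active).
3. Outer `except IndexError` does not match TypeError; skipped.
4. Outer `except TypeError` matches → answer = 79.
Result: 79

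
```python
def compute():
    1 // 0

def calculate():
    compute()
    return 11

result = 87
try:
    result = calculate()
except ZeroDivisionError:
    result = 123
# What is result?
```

Step-by-step execution trace:
1. result starts at 87.
2. try: `calculate()` calls `compute()`.
3. `compute()` evaluates `1 // 0`, which raises ZeroDivisionError; it propagates through calculate (uncaught).
4. `return 11` in calculate is not reached; the assignment to result does not complete.
5. `except ZeroDivisionError` matches → result = 123.
Result: 123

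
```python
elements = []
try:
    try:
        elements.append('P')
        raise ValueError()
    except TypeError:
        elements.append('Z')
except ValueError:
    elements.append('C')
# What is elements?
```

Step-by-step execution trace:
1. Inner try: `elements.append('P')` → elements = ['P'].
2. `raise ValueError()` raises ValueError.
3. Inner `except TypeError` does not match ValueError; exception propagates to outer try.
4. Outer `except ValueError` matches → `elements.append('C')` → elements = ['P', 'C'].
Result: ['P', 'C']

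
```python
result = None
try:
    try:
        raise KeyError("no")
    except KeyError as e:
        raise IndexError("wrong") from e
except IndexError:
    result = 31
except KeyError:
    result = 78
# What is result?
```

Step-by-step execution trace:
1. Inner try raises KeyError; inner `except KeyError as e` catches it.
2. `raise IndexError(...) from e` raises IndexError (KeyError is attached as __cause__, but only IndexError is active).
3. Outer `except IndexError` matches → result = 31.
4. `except KeyError` is not reached.
Result: 31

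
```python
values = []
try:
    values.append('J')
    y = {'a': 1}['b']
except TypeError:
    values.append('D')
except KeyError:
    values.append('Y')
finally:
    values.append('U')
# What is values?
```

Step-by-step execution trace:
1. try: `values.append('J')` → values = ['J'].
2. `y = {'a': 1}['b']` raises KeyError.
3. `except TypeError` does not match KeyError; skipped.
4. `except KeyError` matches → `values.append('Y')` → values = ['J', 'Y'].
5. finally always runs: `values.append('U')` → values = ['J', 'Y', 'U'].
Result: ['J', 'Y', 'U']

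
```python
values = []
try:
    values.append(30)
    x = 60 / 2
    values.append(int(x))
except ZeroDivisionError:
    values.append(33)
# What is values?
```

Step-by-step execution trace:
1. try: `values.append(30)` → values = [30].
2. `x = 60 / 2` → x = 30.0. No exception raised.
3. `values.append(int(x))` → values = [30, 30].
4. `except ZeroDivisionError` is skipped (no exception was raised).
Result: [30, 30]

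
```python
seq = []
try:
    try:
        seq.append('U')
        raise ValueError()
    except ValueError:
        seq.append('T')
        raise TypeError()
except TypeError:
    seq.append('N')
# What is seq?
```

Step-by-step execution trace:
1. Inner try: `seq.append('U')` → seq = ['U'].
2. `raise ValueError()` raises ValueError.
3. Inner `except ValueError` matches → `seq.append('T')` → seq = ['U', 'T'].
4. `raise TypeError()` raises TypeError; propagates to outer try.
5. Outer `except TypeError` matches → `seq.append('N')` → seq = ['U', 'T', 'N'].
Result: ['U', 'T', 'N']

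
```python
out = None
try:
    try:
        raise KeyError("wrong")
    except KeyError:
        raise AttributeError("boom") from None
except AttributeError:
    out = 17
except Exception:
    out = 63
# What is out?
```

Step-by-step execution trace:
1. Inner try raises KeyError; inner `except KeyError` catches it.
2. `raise AttributeError(...) from None` raises AttributeError (from None suppresses __context__, but the active exception is still AttributeError).
3. Outer `except AttributeError` matches → out = 17.
4. `except Exception` is not reached.
Result: 17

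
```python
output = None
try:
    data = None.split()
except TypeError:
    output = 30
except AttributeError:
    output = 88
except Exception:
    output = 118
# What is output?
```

Step-by-step execution trace:
1. `data = None.split()` raises AttributeError.
2. `except TypeError` does not match AttributeError; skipped.
3. `except AttributeError` matches → output = 88.
4. Remaining except clauses are skipped.
Result: 88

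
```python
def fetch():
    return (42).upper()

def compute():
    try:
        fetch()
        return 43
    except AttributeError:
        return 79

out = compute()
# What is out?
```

Step-by-step execution trace:
1. `compute()` calls `fetch()`.
2. `fetch()` evaluates `(42).upper()`, which raises AttributeError; it propagates to the caller.
3. `return 43` is not reached.
4. `except AttributeError` in compute matches → returns 79.
5. out = 79.
Result: 79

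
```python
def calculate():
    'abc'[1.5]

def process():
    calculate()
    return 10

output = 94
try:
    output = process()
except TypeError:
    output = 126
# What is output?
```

Step-by-step execution trace:
1. output starts at 94.
2. try: `process()` calls `calculate()`.
3. `calculate()` evaluates `'abc'[1.5]`, which raises TypeError; it propagates through process (uncaught).
4. `return 10` in process is not reached; the assignment to output does not complete.
5. `except TypeError` matches → output = 126.
Result: 126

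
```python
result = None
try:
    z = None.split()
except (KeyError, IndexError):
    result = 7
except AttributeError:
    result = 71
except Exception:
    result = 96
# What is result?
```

Step-by-step execution trace:
1. `z = None.split()` raises AttributeError.
2. `except (KeyError, IndexError)` does not match AttributeError; skipped.
3. `except AttributeError` matches (exact type match) → result = 71.
4. `except Exception` is not reached.
Result: 71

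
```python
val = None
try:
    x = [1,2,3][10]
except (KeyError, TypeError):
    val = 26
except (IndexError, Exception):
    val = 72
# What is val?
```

Step-by-step execution trace:
1. `x = [1,2,3][10]` raises IndexError.
2. `except (KeyError, TypeError)` does not match IndexError; skipped.
3. `except (IndexError, Exception)` matches (IndexError is in the tuple) → val = 72.
Result: 72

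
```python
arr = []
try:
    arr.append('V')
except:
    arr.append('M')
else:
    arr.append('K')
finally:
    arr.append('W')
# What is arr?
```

Step-by-step execution trace:
1. try: `arr.append('V')` → arr = ['V']. No exception raised.
2. `except` is skipped.
3. `else` runs: `arr.append('K')` → arr = ['V', 'K'].
4. `finally` always runs: `arr.append('W')` → arr = ['V', 'K', 'W'].
Result: ['V', 'K', 'W']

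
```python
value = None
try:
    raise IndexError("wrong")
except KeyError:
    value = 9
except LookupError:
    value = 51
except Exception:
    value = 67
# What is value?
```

Step-by-step execution trace:
1. `raise IndexError(...)` raises IndexError.
2. `except KeyError` does not match (IndexError is not a subclass of KeyError); skipped.
3. `except LookupError` matches (IndexError is a subclass of LookupError) → value = 51.
4. `except Exception` is not reached.
Result: 51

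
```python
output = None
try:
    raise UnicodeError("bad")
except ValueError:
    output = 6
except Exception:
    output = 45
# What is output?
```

Step-by-step execution trace:
1. `raise UnicodeError(...)` raises UnicodeError.
2. `except ValueError` matches (UnicodeError is a subclass of ValueError) → output = 6.
3. `except Exception` is not reached.
Result: 6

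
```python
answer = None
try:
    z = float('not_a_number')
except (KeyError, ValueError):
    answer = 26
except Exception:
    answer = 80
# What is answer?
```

Step-by-step execution trace:
1. `z = float('not_a_number')` raises ValueError.
2. `except (KeyError, ValueError)` matches (ValueError is in the tuple) → answer = 26.
3. `except Exception` is not reached.
Result: 26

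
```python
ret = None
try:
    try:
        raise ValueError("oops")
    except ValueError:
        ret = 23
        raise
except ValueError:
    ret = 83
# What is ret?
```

Step-by-step execution trace:
1. Inner try: `raise ValueError("oops")` raises ValueError.
2. Inner `except ValueError` matches → ret = 23.
3. bare `raise` re-raises the same ValueError.
4. Outer `except ValueError` matches → ret = 83.
Result: 83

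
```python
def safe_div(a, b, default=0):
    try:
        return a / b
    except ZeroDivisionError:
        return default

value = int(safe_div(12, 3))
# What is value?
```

Step-by-step execution trace:
1. `safe_div(12, 3)` enters try: `return 12 / 3` → returns 4.0. No exception raised.
2. `except ZeroDivisionError` is skipped.
3. `int(4.0)` → 4 → value = 4.
Result: 4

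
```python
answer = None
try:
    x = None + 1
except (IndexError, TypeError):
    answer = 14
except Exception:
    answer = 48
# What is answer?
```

Step-by-step execution trace:
1. `x = None + 1` raises TypeError.
2. `except (IndexError, TypeError)` matches (TypeError is in the tuple) → answer = 14.
3. `except Exception` is not reached.
Result: 14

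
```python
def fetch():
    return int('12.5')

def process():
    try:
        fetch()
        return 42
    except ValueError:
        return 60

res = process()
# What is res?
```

Step-by-step execution trace:
1. `process()` calls `fetch()`.
2. `fetch()` evaluates `int('12.5')`, which raises ValueError; it propagates to the caller.
3. `return 42` is not reached.
4. `except ValueError` in process matches → returns 60.
5. res = 60.
Result: 60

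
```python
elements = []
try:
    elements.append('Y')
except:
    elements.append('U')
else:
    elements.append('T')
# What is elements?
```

Step-by-step execution trace:
1. try: `elements.append('Y')` → elements = ['Y']. No exception raised.
2. `except` is skipped.
3. `else` runs (try completed without exception): `elements.append('T')` → elements = ['Y', 'T'].
Result: ['Y', 'T']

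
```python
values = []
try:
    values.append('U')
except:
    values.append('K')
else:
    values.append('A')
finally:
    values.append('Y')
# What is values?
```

Step-by-step execution trace:
1. try: `values.append('U')` → values = ['U']. No exception raised.
2. `except` is skipped.
3. `else` runs: `values.append('A')` → values = ['U', 'A'].
4. `finally` always runs: `values.append('Y')` → values = ['U', 'A', 'Y'].
Result: ['U', 'A', 'Y']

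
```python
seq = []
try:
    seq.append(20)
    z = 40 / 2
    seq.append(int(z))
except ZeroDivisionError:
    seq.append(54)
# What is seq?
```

Step-by-step execution trace:
1. try: `seq.append(20)` → seq = [20].
2. `z = 40 / 2` → z = 20.0. No exception raised.
3. `seq.append(int(z))` → seq = [20, 20].
4. `except ZeroDivisionError` is skipped (no exception was raised).
Result: [20, 20]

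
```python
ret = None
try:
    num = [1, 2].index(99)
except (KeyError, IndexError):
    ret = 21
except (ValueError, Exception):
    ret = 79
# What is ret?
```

Step-by-step execution trace:
1. `num = [1, 2].index(99)` raises ValueError.
2. `except (KeyError, IndexError)` does not match ValueError; skipped.
3. `except (ValueError, Exception)` matches (ValueError is in the tuple) → ret = 79.
Result: 79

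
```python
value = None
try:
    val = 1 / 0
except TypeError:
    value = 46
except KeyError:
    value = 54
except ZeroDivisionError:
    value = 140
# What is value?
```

Step-by-step execution trace:
1. `val = 1 / 0` raises ZeroDivisionError.
2. `except TypeError` does not match ZeroDivisionError; skipped.
3. `except KeyError` does not match ZeroDivisionError; skipped.
4. `except ZeroDivisionError` matches → value = 140.
Result: 140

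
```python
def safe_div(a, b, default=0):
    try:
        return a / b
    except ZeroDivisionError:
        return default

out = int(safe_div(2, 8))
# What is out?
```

Step-by-step execution trace:
1. `safe_div(2, 8)` enters try: `return 2 / 8` → returns 0.25. No exception raised.
2. `except ZeroDivisionError` is skipped.
3. `int(0.25)` → 0 → out = 0.
Result: 0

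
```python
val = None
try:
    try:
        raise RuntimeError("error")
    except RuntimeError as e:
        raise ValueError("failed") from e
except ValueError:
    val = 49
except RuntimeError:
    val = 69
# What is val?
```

Step-by-step execution trace:
1. Inner try raises RuntimeError; inner `except RuntimeError as e` catches it.
2. `raise ValueError(...) from e` raises ValueError (RuntimeError is attached as __cause__, but only ValueError is active).
3. Outer `except ValueError` matches → val = 49.
4. `except RuntimeError` is not reached.
Result: 49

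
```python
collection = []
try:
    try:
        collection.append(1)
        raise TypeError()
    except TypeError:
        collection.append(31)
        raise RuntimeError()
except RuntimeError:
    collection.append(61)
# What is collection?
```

Step-by-step execution trace:
1. Inner try: `collection.append(1)` → collection = [1].
2. `raise TypeError()` raises TypeError.
3. Inner `except TypeError` matches → `collection.append(31)` → collection = [1, 31].
4. `raise RuntimeError()` raises RuntimeError; propagates to outer try.
5. Outer `except RuntimeError` matches → `collection.append(61)` → collection = [1, 31, 61].
Result: [1, 31, 61]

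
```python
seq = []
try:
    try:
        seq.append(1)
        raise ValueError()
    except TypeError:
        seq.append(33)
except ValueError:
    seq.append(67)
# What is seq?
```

Step-by-step execution trace:
1. Inner try: `seq.append(1)` → seq = [1].
2. `raise ValueError()` raises ValueError.
3. Inner `except TypeError` does not match ValueError; exception propagates to outer try.
4. Outer `except ValueError` matches → `seq.append(67)` → seq = [1, 67].
Result: [1, 67]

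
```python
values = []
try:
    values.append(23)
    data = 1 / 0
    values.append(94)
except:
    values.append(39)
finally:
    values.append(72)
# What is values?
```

Step-by-step execution trace:
1. try: `values.append(23)` → values = [23].
2. `data = 1 / 0` raises ZeroDivisionError; `values.append(94)` is not reached.
3. bare `except` matches → `values.append(39)` → values = [23, 39].
4. finally always runs: `values.append(72)` → values = [23, 39, 72].
Result: [23, 39, 72]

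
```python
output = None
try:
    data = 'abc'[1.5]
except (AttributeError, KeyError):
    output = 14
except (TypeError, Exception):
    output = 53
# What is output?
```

Step-by-step execution trace:
1. `data = 'abc'[1.5]` raises TypeError.
2. `except (AttributeError, KeyError)` does not match TypeError; skipped.
3. `except (TypeError, Exception)` matches (TypeError is in the tuple) → output = 53.
Result: 53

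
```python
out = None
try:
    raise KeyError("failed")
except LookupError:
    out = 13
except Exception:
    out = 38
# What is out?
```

Step-by-step execution trace:
1. `raise KeyError(...)` raises KeyError.
2. `except LookupError` matches (KeyError is a subclass of LookupError) → out = 13.
3. `except Exception` is not reached.
Result: 13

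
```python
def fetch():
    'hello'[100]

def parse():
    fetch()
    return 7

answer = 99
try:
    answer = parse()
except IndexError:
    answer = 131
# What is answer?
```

Step-by-step execution trace:
1. answer starts at 99.
2. try: `parse()` calls `fetch()`.
3. `fetch()` evaluates `'hello'[100]`, which raises IndexError; it propagates through parse (uncaught).
4. `return 7` in parse is not reached; the assignment to answer does not complete.
5. `except IndexError` matches → answer = 131.
Result: 131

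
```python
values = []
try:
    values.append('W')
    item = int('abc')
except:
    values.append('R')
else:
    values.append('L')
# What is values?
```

Step-by-step execution trace:
1. try: `values.append('W')` → values = ['W'].
2. `item = int('abc')` raises ValueError.
3. bare `except` matches → `values.append('R')` → values = ['W', 'R'].
4. `else` is skipped (an exception was raised).
Result: ['W', 'R']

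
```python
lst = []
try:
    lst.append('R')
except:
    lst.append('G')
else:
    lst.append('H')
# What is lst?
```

Step-by-step execution trace:
1. try: `lst.append('R')` → lst = ['R']. No exception raised.
2. `except` is skipped.
3. `else` runs (try completed without exception): `lst.append('H')` → lst = ['R', 'H'].
Result: ['R', 'H']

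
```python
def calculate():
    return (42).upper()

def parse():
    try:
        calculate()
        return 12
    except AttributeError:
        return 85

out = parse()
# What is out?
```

Step-by-step execution trace:
1. `parse()` calls `calculate()`.
2. `calculate()` evaluates `(42).upper()`, which raises AttributeError; it propagates to the caller.
3. `return 12` is not reached.
4. `except AttributeError` in parse matches → returns 85.
5. out = 85.
Result: 85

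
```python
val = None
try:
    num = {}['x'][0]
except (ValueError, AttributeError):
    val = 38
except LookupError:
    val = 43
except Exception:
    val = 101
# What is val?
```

Step-by-step execution trace:
1. `num = {}['x'][0]` raises KeyError.
2. `except (ValueError, AttributeError)` does not match KeyError; skipped.
3. `except LookupError` matches (KeyError is a subclass of LookupError) → val = 43.
4. `except Exception` is not reached.
Result: 43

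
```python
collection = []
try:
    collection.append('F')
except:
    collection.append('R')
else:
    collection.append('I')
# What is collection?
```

Step-by-step execution trace:
1. try: `collection.append('F')` → collection = ['F']. No exception raised.
2. `except` is skipped.
3. `else` runs (try completed without exception): `collection.append('I')` → collection = ['F', 'I'].
Result: ['F', 'I']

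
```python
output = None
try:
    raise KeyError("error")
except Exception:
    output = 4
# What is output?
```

Step-by-step execution trace:
1. `raise KeyError(...)` raises KeyError.
2. `except Exception` matches (KeyError is a subclass of Exception) → output = 4.
Result: 4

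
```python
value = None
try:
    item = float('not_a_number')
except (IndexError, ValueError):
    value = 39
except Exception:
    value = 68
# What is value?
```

Step-by-step execution trace:
1. `item = float('not_a_number')` raises ValueError.
2. `except (IndexError, ValueError)` matches (ValueError is in the tuple) → value = 39.
3. `except Exception` is not reached.
Result: 39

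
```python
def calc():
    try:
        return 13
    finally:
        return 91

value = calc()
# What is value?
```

Step-by-step execution trace:
1. `calc()` enters try: `return 13` sets pending return value 13.
2. Before returning, `finally: return 91` runs and overrides the pending return.
3. calc() returns 91 → value = 91.
Result: 91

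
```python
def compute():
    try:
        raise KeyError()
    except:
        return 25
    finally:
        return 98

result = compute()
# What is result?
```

Step-by-step execution trace:
1. `compute()` enters try: `raise KeyError()` raises KeyError.
2. bare `except` matches → `return 25` sets pending return value 25.
3. Before returning, `finally: return 98` runs and overrides the pending return.
4. compute() returns 98 → result = 98.
Result: 98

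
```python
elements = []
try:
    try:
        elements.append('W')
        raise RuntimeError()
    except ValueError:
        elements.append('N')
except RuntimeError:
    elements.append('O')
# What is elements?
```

Step-by-step execution trace:
1. Inner try: `elements.append('W')` → elements = ['W'].
2. `raise RuntimeError()` raises RuntimeError.
3. Inner `except ValueError` does not match RuntimeError; exception propagates to outer try.
4. Outer `except RuntimeError` matches → `elements.append('O')` → elements = ['W', 'O'].
Result: ['W', 'O']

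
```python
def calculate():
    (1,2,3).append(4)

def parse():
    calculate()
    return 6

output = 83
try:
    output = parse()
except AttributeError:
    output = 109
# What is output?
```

Step-by-step execution trace:
1. output starts at 83.
2. try: `parse()` calls `calculate()`.
3. `calculate()` evaluates `(1,2,3).append(4)`, which raises AttributeError; it propagates through parse (uncaught).
4. `return 6` in parse is not reached; the assignment to output does not complete.
5. `except AttributeError` matches → output = 109.
Result: 109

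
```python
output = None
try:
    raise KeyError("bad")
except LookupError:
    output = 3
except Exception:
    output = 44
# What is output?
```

Step-by-step execution trace:
1. `raise KeyError(...)` raises KeyError.
2. `except LookupError` matches (KeyError is a subclass of LookupError) → output = 3.
3. `except Exception` is not reached.
Result: 3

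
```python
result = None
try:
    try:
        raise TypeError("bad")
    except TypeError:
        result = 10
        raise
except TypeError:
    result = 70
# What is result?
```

Step-by-step execution trace:
1. Inner try: `raise TypeError("bad")` raises TypeError.
2. Inner `except TypeError` matches → result = 10.
3. bare `raise` re-raises the same TypeError.
4. Outer `except TypeError` matches → result = 70.
Result: 70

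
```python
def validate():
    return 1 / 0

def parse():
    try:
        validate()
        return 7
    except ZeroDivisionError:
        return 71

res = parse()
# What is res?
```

Step-by-step execution trace:
1. `parse()` calls `validate()`.
2. `validate()` evaluates `1 / 0`, which raises ZeroDivisionError; it propagates to the caller.
3. `return 7` is not reached.
4. `except ZeroDivisionError` in parse matches → returns 71.
5. res = 71.
Result: 71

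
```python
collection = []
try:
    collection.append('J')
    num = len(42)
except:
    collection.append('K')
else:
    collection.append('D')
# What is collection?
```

Step-by-step execution trace:
1. try: `collection.append('J')` → collection = ['J'].
2. `num = len(42)` raises TypeError.
3. bare `except` matches → `collection.append('K')` → collection = ['J', 'K'].
4. `else` is skipped (an exception was raised).
Result: ['J', 'K']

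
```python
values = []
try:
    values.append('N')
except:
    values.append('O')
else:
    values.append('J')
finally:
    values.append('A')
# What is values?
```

Step-by-step execution trace:
1. try: `values.append('N')` → values = ['N']. No exception raised.
2. `except` is skipped.
3. `else` runs: `values.append('J')` → values = ['N', 'J'].
4. `finally` always runs: `values.append('A')` → values = ['N', 'J', 'A'].
Result: ['N', 'J', 'A']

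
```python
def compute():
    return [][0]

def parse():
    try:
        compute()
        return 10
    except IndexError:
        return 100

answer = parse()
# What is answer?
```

Step-by-step execution trace:
1. `parse()` calls `compute()`.
2. `compute()` evaluates `[][0]`, which raises IndexError; it propagates to the caller.
3. `return 10` is not reached.
4. `except IndexError` in parse matches → returns 100.
5. answer = 100.
Result: 100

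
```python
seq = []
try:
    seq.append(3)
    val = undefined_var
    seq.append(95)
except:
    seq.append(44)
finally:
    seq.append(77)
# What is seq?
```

Step-by-step execution trace:
1. try: `seq.append(3)` → seq = [3].
2. `val = undefined_var` raises NameError; `seq.append(95)` is not reached.
3. bare `except` matches → `seq.append(44)` → seq = [3, 44].
4. finally always runs: `seq.append(77)` → seq = [3, 44, 77].
Result: [3, 44, 77]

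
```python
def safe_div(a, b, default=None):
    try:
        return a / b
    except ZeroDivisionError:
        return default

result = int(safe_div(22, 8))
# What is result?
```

Step-by-step execution trace:
1. `safe_div(22, 8)` enters try: `return 22 / 8` → returns 2.75. No exception raised.
2. `except ZeroDivisionError` is skipped.
3. `int(2.75)` → 2 → result = 2.
Result: 2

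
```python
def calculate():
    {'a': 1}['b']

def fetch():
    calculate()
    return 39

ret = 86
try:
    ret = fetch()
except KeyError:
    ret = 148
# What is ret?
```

Step-by-step execution trace:
1. ret starts at 86.
2. try: `fetch()` calls `calculate()`.
3. `calculate()` evaluates `{'a': 1}['b']`, which raises KeyError; it propagates through fetch (uncaught).
4. `return 39` in fetch is not reached; the assignment to ret does not complete.
5. `except KeyError` matches → ret = 148.
Result: 148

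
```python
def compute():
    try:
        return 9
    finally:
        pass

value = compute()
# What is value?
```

Step-by-step execution trace:
1. `compute()` enters try: `return 9` sets pending return value 9.
2. Before returning, `finally: pass` runs (no effect).
3. compute() returns 9 → value = 9.
Result: 9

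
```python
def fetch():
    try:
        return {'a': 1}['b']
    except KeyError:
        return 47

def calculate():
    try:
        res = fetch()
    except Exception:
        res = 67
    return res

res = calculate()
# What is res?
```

Step-by-step execution trace:
1. `calculate()` calls `fetch()`.
2. In fetch: `{'a': 1}['b']` raises KeyError; `except KeyError` catches it → returns 47.
3. In calculate: `res = fetch()` → res = 47. No exception reaches calculate.
4. `except Exception` is skipped; calculate returns 47.
5. res = 47.
Result: 47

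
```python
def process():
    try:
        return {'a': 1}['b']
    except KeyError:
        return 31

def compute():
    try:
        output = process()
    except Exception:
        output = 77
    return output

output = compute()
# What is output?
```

Step-by-step execution trace:
1. `compute()` calls `process()`.
2. In process: `{'a': 1}['b']` raises KeyError; `except KeyError` catches it → returns 31.
3. In compute: `output = process()` → output = 31. No exception reaches compute.
4. `except Exception` is skipped; compute returns 31.
5. output = 31.
Result: 31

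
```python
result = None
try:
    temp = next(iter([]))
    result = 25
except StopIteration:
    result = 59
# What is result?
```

Step-by-step execution trace:
1. `temp = next(iter([]))` raises StopIteration.
2. `result = 25` is not reached.
3. `except StopIteration` matches → result = 59.
Result: 59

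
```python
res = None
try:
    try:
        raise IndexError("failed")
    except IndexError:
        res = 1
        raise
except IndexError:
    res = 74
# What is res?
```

Step-by-step execution trace:
1. Inner try: `raise IndexError("failed")` raises IndexError.
2. Inner `except IndexError` matches → res = 1.
3. bare `raise` re-raises the same IndexError.
4. Outer `except IndexError` matches → res = 74.
Result: 74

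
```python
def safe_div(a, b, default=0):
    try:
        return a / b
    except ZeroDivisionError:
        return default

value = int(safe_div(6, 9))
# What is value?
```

Step-by-step execution trace:
1. `safe_div(6, 9)` enters try: `return 6 / 9` → returns 0.6666666666666666. No exception raised.
2. `except ZeroDivisionError` is skipped.
3. `int(0.6666666666666666)` → 0 → value = 0.
Result: 0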